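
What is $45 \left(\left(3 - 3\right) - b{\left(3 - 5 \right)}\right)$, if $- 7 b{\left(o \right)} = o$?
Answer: $- \frac{90}{7} \approx -12.857$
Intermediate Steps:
$b{\left(o \right)} = - \frac{o}{7}$
$45 \left(\left(3 - 3\right) - b{\left(3 - 5 \right)}\right) = 45 \left(\left(3 - 3\right) - - \frac{3 - 5}{7}\right) = 45 \left(\left(3 - 3\right) - \left(- \frac{1}{7}\right) \left(-2\right)\right) = 45 \left(0 - \frac{2}{7}\right) = 45 \left(- \frac{2}{7}\right) = - \frac{90}{7}$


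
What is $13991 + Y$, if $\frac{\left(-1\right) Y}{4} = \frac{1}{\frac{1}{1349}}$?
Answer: $8595$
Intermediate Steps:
$Y = -5396$ ($Y = - \frac{4}{\frac{1}{1349}} = - 4 \frac{1}{\frac{1}{1349}} = \left(-4\right) 1349 = -5396$)
$13991 + Y = 13991 - 5396 = 8595$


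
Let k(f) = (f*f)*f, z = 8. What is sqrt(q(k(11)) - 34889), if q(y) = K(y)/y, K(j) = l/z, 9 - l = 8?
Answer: I*sqrt(8172957562)/484 ≈ 186.79*I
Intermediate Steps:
l = 1 (l = 9 - 1*8 = 9 - 8 = 1)
K(j) = 1/8
k(f) = f**3 (k(f) = f**2*f = f**3)
q(y) = 1/(8*y)
sqrt(q(k(11)) - 34889) = sqrt(1/(8*(11**3)) - 34889) = sqrt((1/8)/1331 - 34889) = sqrt((1/8)*(1/1331) - 34889) = sqrt(1/10648 - 34889) = sqrt(-371498071/10648) = I*sqrt(8172957562)/484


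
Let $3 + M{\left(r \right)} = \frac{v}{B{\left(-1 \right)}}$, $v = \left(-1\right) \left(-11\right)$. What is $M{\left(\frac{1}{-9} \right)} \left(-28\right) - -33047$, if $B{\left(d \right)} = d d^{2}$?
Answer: $33439$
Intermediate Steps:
$B{\left(d \right)} = d^{3}$
$v = 11$
$M{\left(r \right)} = -14$ ($M{\left(r \right)} = -3 + \frac{11}{\left(-1\right)^{3}} = -3 + \frac{11}{-1} = -3 + 11 \left(-1\right) = -3 - 11 = -14$)
$M{\left(\frac{1}{-9} \right)} \left(-28\right) - -33047 = \left(-14\right) \left(-28\right) - -33047 = 392 + 33047 = 33439$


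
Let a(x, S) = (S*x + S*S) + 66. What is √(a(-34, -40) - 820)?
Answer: √2206 ≈ 46.968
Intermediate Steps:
a(x, S) = 66 + S² + S*x (a(x, S) = (S*x + S²) + 66 = (S² + S*x) + 66 = 66 + S² + S*x)
√(a(-34, -40) - 820) = √((66 + (-40)² - 40*(-34)) - 820) = √((66 + 1600 + 1360) - 820) = √(3026 - 820) = √2206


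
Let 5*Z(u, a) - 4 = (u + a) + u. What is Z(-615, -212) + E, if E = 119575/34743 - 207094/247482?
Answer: -2042053360108/7165222605 ≈ -285.00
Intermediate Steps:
Z(u, a) = ⅘ + a/5 + 2*u/5 (Z(u, a) = ⅘ + ((u + a) + u)/5 = ⅘ + ((a + u) + u)/5 = ⅘ + (a + 2*u)/5 = ⅘ + (a/5 + 2*u/5) = ⅘ + a/5 + 2*u/5)
E = 3732932218/1433044521 (E = 119575*(1/34743) - 207094*1/247482 = 119575/34743 - 103547/123741 = 3732932218/1433044521 ≈ 2.6049)
Z(-615, -212) + E = (⅘ + (⅕)*(-212) + (⅖)*(-615)) + 3732932218/1433044521 = (⅘ - 212/5 - 246) + 3732932218/1433044521 = -1438/5 + 3732932218/1433044521 = -2042053360108/7165222605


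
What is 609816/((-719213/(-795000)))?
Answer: 484803720000/719213 ≈ 6.7408e+5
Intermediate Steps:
609816/((-719213/(-795000))) = 609816/((-719213*(-1/795000))) = 609816/(719213/795000) = 609816*(795000/719213) = 484803720000/719213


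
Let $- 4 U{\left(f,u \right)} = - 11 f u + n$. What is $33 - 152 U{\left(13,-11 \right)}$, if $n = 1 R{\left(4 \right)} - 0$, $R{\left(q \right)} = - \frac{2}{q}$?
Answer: $59788$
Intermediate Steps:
$n = - \frac{1}{2}$ ($n = 1 \left(- \frac{2}{4}\right) - 0 = 1 \left(\left(-2\right) \frac{1}{4}\right) + 0 = 1 \left(- \frac{1}{2}\right) + 0 = - \frac{1}{2} + 0 = - \frac{1}{2} \approx -0.5$)
$U{\left(f,u \right)} = \frac{1}{8} + \frac{11 f u}{4}$ ($U{\left(f,u \right)} = - \frac{- 11 f u - \frac{1}{2}}{4} = - \frac{- \frac{1}{2} - 11 f u}{4} = \frac{1}{8} + \frac{11 f u}{4}$)
$33 - 152 U{\left(13,-11 \right)} = 33 - 152 \left(\frac{1}{8} + \frac{11}{4} \cdot 13 \left(-11\right)\right) = 33 - 152 \left(\frac{1}{8} - \frac{1573}{4}\right) = 33 - -59755 = 33 + 59755 = 59788$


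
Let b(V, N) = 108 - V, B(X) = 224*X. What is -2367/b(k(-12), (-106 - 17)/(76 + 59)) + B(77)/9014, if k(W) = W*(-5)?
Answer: -3418039/72112 ≈ -47.399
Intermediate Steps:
k(W) = -5*W
-2367/b(k(-12), (-106 - 17)/(76 + 59)) + B(77)/9014 = -2367/(108 - (-5)*(-12)) + (224*77)/9014 = -2367/(108 - 1*60) + 17248*(1/9014) = -2367/(108 - 60) + 8624/4507 = -2367/48 + 8624/4507 = -2367*1/48 + 8624/4507 = -789/16 + 8624/4507 = -3418039/72112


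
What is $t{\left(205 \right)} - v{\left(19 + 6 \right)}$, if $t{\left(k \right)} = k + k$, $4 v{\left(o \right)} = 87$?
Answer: $\frac{1553}{4} \approx 388.25$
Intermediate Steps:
$v{\left(o \right)} = \frac{87}{4}$ ($v{\left(o \right)} = \frac{1}{4} \cdot 87 = \frac{87}{4}$)
$t{\left(k \right)} = 2 k$
$t{\left(205 \right)} - v{\left(19 + 6 \right)} = 2 \cdot 205 - \frac{87}{4} = 410 - \frac{87}{4} = \frac{1553}{4}$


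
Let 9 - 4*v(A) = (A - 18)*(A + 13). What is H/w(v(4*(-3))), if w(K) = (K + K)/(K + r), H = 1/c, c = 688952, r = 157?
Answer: 667/53738256 ≈ 1.2412e-5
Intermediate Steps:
v(A) = 9/4 - (-18 + A)*(13 + A)/4 (v(A) = 9/4 - (A - 18)*(A + 13)/4 = 9/4 - (-18 + A)*(13 + A)/4)
H = 1/688952 ≈ 1.4515e-6
w(K) = 2*K/(157 + K) (w(K) = (K + K)/(K + 157) = (2*K)/(157 + K) = 2*K/(157 + K))
H/w(v(4*(-3))) = 1/(688952*((2*(243/4 - (4*(-3))²/4 + 5*(4*(-3))/4)/(157 + (243/4 - (4*(-3))²/4 + 5*(4*(-3))/4))))) = 1/(688952*((2*(243/4 - ¼*(-12)² + (5/4)*(-12))/(157 + (243/4 - ¼*(-12)² + (5/4)*(-12)))))) = 1/(688952*((2*(243/4 - ¼*144 - 15)/(157 + (243/4 - ¼*144 - 15))))) = 1/(688952*((2*(243/4 - 36 - 15)/(157 + (243/4 - 36 - 15))))) = 1/(688952*((2*(39/4)/(157 + 39/4)))) = 1/(688952*((2*(39/4)/(667/4)))) = 1/(688952*((2*(39/4)*(4/667)))) = 1/(688952*(78/667)) = (1/688952)*(667/78) = 667/53738256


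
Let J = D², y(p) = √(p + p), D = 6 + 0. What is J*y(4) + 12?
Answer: 12 + 72*√2 ≈ 113.82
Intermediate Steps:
D = 6
y(p) = √2*√p (y(p) = √(2*p) = √2*√p)
J = 36 (J = 6² = 36)
J*y(4) + 12 = 36*(√2*√4) + 12 = 36*(√2*2) + 12 = 36*(2*√2) + 12 = 72*√2 + 12 = 12 + 72*√2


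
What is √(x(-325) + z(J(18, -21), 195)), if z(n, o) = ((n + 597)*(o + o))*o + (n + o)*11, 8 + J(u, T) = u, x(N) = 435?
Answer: 4*√2885315 ≈ 6794.5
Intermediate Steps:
J(u, T) = -8 + u
z(n, o) = 11*n + 11*o + 2*o²*(597 + n) (z(n, o) = ((597 + n)*(2*o))*o + (11*n + 11*o) = (2*o*(597 + n))*o + (11*n + 11*o) = 2*o²*(597 + n) + (11*n + 11*o) = 11*n + 11*o + 2*o²*(597 + n))
√(x(-325) + z(J(18, -21), 195)) = √(435 + (11*(-8 + 18) + 11*195 + 1194*195² + 2*(-8 + 18)*195²)) = √(435 + (11*10 + 2145 + 1194*38025 + 2*10*38025)) = √(435 + (110 + 2145 + 45401850 + 760500)) = √(435 + 46164605) = √46165040 = 4*√2885315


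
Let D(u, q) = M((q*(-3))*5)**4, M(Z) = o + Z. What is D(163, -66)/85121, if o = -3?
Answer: 949005240561/85121 ≈ 1.1149e+7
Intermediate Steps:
M(Z) = -3 + Z
D(u, q) = (-3 - 15*q)**4 (D(u, q) = (-3 + (q*(-3))*5)**4 = (-3 - 3*q*5)**4 = (-3 - 15*q)**4)
D(163, -66)/85121 = (81*(1 + 5*(-66))**4)/85121 = (81*(1 - 330)**4)*(1/85121) = (81*(-329)**4)*(1/85121) = (81*11716114081)*(1/85121) = 949005240561*(1/85121) = 949005240561/85121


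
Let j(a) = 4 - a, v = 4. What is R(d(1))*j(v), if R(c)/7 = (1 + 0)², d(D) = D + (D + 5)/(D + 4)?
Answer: 0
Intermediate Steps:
d(D) = D + (5 + D)/(4 + D)
R(c) = 7 (R(c) = 7*(1 + 0)² = 7*1² = 7*1 = 7)
R(d(1))*j(v) = 7*(4 - 1*4) = 7*(4 - 4) = 7*0 = 0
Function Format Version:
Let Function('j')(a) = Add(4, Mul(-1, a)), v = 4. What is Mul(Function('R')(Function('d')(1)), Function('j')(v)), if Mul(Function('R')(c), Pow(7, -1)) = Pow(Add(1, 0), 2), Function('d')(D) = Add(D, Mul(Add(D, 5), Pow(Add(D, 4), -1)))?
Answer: 0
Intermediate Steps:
Function('d')(D) = Add(D, Mul(Pow(Add(4, D), -1), Add(5, D))) (Function('d')(D) = Add(D, Mul(Add(5, D), Pow(Add(4, D), -1))) = Add(D, Mul(Pow(Add(4, D), -1), Add(5, D))))
Function('R')(c) = 7 (Function('R')(c) = Mul(7, Pow(Add(1, 0), 2)) = Mul(7, Pow(1, 2)) = Mul(7, 1) = 7)
Mul(Function('R')(Function('d')(1)), Function('j')(v)) = Mul(7, Add(4, Mul(-1, 4))) = Mul(7, Add(4, -4)) = Mul(7, 0) = 0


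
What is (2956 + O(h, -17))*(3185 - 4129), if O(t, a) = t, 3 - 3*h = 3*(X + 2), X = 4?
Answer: -2785744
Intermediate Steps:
h = -5 (h = 1 - (4 + 2) = 1 - 6 = -5)
(2956 + O(h, -17))*(3185 - 4129) = (2956 - 5)*(3185 - 4129) = 2951*(-944) = -2785744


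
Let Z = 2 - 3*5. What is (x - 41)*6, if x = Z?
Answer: -324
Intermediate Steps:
Z = -13 (Z = 2 - 15 = -13)
x = -13
(x - 41)*6 = (-13 - 41)*6 = -54*6 = -324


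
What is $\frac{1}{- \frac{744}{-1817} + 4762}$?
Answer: $\frac{1817}{8653298} \approx 0.00020998$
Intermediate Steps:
$\frac{1}{- \frac{744}{-1817} + 4762} = \frac{1}{\left(-744\right) \left(- \frac{1}{1817}\right) + 4762} = \frac{1}{\frac{744}{1817} + 4762} = \frac{1}{\frac{8653298}{1817}} = \frac{1817}{8653298}$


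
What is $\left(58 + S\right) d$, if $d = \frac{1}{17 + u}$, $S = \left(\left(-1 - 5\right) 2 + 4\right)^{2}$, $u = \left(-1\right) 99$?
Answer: $- \frac{61}{41} \approx -1.4878$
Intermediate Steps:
$u = -99$
$S = 64$ ($S = \left(\left(-6\right) 2 + 4\right)^{2} = \left(-12 + 4\right)^{2} = \left(-8\right)^{2} = 64$)
$d = - \frac{1}{82}$ ($d = \frac{1}{17 - 99} = \frac{1}{-82} = - \frac{1}{82} \approx -0.012195$)
$\left(58 + S\right) d = \left(58 + 64\right) \left(- \frac{1}{82}\right) = 122 \left(- \frac{1}{82}\right) = - \frac{61}{41}$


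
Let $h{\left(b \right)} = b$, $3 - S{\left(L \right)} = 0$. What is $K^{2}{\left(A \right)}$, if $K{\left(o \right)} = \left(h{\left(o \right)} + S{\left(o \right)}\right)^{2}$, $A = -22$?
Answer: $130321$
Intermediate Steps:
$S{\left(L \right)} = 3$ ($S{\left(L \right)} = 3 - 0 = 3 + 0 = 3$)
$K{\left(o \right)} = \left(3 + o\right)^{2}$ ($K{\left(o \right)} = \left(o + 3\right)^{2} = \left(3 + o\right)^{2}$)
$K^{2}{\left(A \right)} = \left(\left(3 - 22\right)^{2}\right)^{2} = \left(\left(-19\right)^{2}\right)^{2} = 361^{2} = 130321$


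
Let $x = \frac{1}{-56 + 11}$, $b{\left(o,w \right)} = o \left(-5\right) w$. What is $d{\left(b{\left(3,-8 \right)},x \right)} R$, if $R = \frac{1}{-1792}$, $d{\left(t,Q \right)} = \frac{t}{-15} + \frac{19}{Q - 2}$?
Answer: $\frac{1583}{163072} \approx 0.0097074$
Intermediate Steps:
$b{\left(o,w \right)} = - 5 o w$
$x = - \frac{1}{45}$ ($x = \frac{1}{-45} = - \frac{1}{45} \approx -0.022222$)
$d{\left(t,Q \right)} = \frac{19}{-2 + Q} - \frac{t}{15}$ ($d{\left(t,Q \right)} = t \left(- \frac{1}{15}\right) + \frac{19}{-2 + Q} = - \frac{t}{15} + \frac{19}{-2 + Q} = \frac{19}{-2 + Q} - \frac{t}{15}$)
$R = - \frac{1}{1792} \approx -0.00055804$
$d{\left(b{\left(3,-8 \right)},x \right)} R = \frac{285 + 2 \left(\left(-5\right) 3 \left(-8\right)\right) - - \frac{\left(-5\right) 3 \left(-8\right)}{45}}{15 \left(-2 - \frac{1}{45}\right)} \left(- \frac{1}{1792}\right) = \frac{285 + 2 \cdot 120 - \left(- \frac{1}{45}\right) 120}{15 \left(- \frac{91}{45}\right)} \left(- \frac{1}{1792}\right) = \frac{1}{15} \left(- \frac{45}{91}\right) \left(285 + 240 + \frac{8}{3}\right) \left(- \frac{1}{1792}\right) = \frac{1}{15} \left(- \frac{45}{91}\right) \frac{1583}{3} \left(- \frac{1}{1792}\right) = \left(- \frac{1583}{91}\right) \left(- \frac{1}{1792}\right) = \frac{1583}{163072}$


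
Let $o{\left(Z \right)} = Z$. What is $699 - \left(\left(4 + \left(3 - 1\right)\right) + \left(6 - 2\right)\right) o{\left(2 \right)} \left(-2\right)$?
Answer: $739$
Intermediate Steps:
$699 - \left(\left(4 + \left(3 - 1\right)\right) + \left(6 - 2\right)\right) o{\left(2 \right)} \left(-2\right) = 699 - \left(\left(4 + \left(3 - 1\right)\right) + \left(6 - 2\right)\right) 2 \left(-2\right) = 699 - \left(\left(4 + 2\right) + 4\right) 2 \left(-2\right) = 699 - \left(6 + 4\right) 2 \left(-2\right) = 699 - 10 \cdot 2 \left(-2\right) = 699 - 20 \left(-2\right) = 699 - -40 = 699 + 40 = 739$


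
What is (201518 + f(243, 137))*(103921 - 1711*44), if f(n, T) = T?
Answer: 5774794235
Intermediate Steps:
(201518 + f(243, 137))*(103921 - 1711*44) = (201518 + 137)*(103921 - 1711*44) = 201655*(103921 - 75284) = 201655*28637 = 5774794235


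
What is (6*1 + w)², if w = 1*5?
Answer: 121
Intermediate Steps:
w = 5
(6*1 + w)² = (6*1 + 5)² = (6 + 5)² = 11² = 121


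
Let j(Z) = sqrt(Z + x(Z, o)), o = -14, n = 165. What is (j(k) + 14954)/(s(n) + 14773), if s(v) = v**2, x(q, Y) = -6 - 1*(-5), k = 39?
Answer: 7477/20999 + sqrt(38)/41998 ≈ 0.35621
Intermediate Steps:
x(q, Y) = -1 (x(q, Y) = -6 + 5 = -1)
j(Z) = sqrt(-1 + Z) (j(Z) = sqrt(Z - 1) = sqrt(-1 + Z))
(j(k) + 14954)/(s(n) + 14773) = (sqrt(-1 + 39) + 14954)/(165**2 + 14773) = (sqrt(38) + 14954)/(27225 + 14773) = (14954 + sqrt(38))/41998 = (14954 + sqrt(38))*(1/41998) = 7477/20999 + sqrt(38)/41998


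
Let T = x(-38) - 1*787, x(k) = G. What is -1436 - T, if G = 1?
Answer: -650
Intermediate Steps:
x(k) = 1
T = -786 (T = 1 - 1*787 = 1 - 787 = -786)
-1436 - T = -1436 - 1*(-786) = -1436 + 786 = -650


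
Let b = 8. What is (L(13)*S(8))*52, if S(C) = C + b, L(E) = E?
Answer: 10816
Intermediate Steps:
S(C) = 8 + C (S(C) = C + 8 = 8 + C)
(L(13)*S(8))*52 = (13*(8 + 8))*52 = (13*16)*52 = 208*52 = 10816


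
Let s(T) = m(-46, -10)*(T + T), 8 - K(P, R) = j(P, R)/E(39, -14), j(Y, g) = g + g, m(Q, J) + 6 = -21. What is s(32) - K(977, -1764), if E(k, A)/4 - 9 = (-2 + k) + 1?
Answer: -82474/47 ≈ -1754.8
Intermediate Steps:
m(Q, J) = -27 (m(Q, J) = -6 - 21 = -27)
E(k, A) = 32 + 4*k (E(k, A) = 36 + 4*((-2 + k) + 1) = 36 + 4*(-1 + k) = 36 + (-4 + 4*k) = 32 + 4*k)
j(Y, g) = 2*g
K(P, R) = 8 - R/94 (K(P, R) = 8 - 2*R/(32 + 4*39) = 8 - 2*R/(32 + 156) = 8 - 2*R/188 = 8 - R/94)
s(T) = -54*T (s(T) = -27*(T + T) = -54*T)
s(32) - K(977, -1764) = -54*32 - (8 - 1/94*(-1764)) = -1728 - (8 + 882/47) = -1728 - 1*1258/47 = -1728 - 1258/47 = -82474/47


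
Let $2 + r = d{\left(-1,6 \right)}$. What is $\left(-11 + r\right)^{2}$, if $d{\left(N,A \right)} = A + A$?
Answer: $1$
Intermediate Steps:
$d{\left(N,A \right)} = 2 A$
$r = 10$ ($r = -2 + 2 \cdot 6 = -2 + 12 = 10$)
$\left(-11 + r\right)^{2} = \left(-11 + 10\right)^{2} = \left(-1\right)^{2} = 1$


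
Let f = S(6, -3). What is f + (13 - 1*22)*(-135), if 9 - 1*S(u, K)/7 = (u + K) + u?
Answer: 1215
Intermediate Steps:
S(u, K) = 63 - 14*u - 7*K (S(u, K) = 63 - 7*((u + K) + u) = 63 - 7*((K + u) + u) = 63 - 7*(K + 2*u) = 63 + (-14*u - 7*K) = 63 - 14*u - 7*K)
f = 0 (f = 63 - 14*6 - 7*(-3) = 63 - 84 + 21 = 0)
f + (13 - 1*22)*(-135) = 0 + (13 - 1*22)*(-135) = 0 + (13 - 22)*(-135) = 0 - 9*(-135) = 0 + 1215 = 1215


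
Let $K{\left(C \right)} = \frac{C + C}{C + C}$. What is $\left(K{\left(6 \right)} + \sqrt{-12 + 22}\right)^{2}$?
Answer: $\left(1 + \sqrt{10}\right)^{2} \approx 17.325$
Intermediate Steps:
$K{\left(C \right)} = 1$ ($K{\left(C \right)} = \frac{2 C}{2 C} = 2 C \frac{1}{2 C} = 1$)
$\left(K{\left(6 \right)} + \sqrt{-12 + 22}\right)^{2} = \left(1 + \sqrt{-12 + 22}\right)^{2} = \left(1 + \sqrt{10}\right)^{2}$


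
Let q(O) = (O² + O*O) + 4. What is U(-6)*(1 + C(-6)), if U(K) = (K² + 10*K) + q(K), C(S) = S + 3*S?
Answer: -1196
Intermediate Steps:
C(S) = 4*S
q(O) = 4 + 2*O² (q(O) = (O² + O²) + 4 = 2*O² + 4 = 4 + 2*O²)
U(K) = 4 + 3*K² + 10*K (U(K) = (K² + 10*K) + (4 + 2*K²) = 4 + 3*K² + 10*K)
U(-6)*(1 + C(-6)) = (4 + 3*(-6)² + 10*(-6))*(1 + 4*(-6)) = (4 + 3*36 - 60)*(1 - 24) = (4 + 108 - 60)*(-23) = 52*(-23) = -1196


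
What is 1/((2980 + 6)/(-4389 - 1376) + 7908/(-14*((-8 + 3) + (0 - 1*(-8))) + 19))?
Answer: -132595/45658298 ≈ -0.0029041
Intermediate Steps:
1/((2980 + 6)/(-4389 - 1376) + 7908/(-14*((-8 + 3) + (0 - 1*(-8))) + 19)) = 1/(2986/(-5765) + 7908/(-14*(-5 + (0 + 8)) + 19)) = 1/(2986*(-1/5765) + 7908/(-14*(-5 + 8) + 19)) = 1/(-2986/5765 + 7908/(-14*3 + 19)) = 1/(-2986/5765 + 7908/(-42 + 19)) = 1/(-2986/5765 + 7908/(-23)) = 1/(-2986/5765 + 7908*(-1/23)) = 1/(-2986/5765 - 7908/23) = 1/(-45658298/132595) = -132595/45658298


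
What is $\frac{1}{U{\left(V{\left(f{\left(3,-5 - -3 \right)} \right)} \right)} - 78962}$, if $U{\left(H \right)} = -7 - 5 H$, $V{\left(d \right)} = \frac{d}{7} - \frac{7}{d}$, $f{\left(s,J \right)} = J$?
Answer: $- \frac{14}{1105791} \approx -1.2661 \cdot 10^{-5}$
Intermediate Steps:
$V{\left(d \right)} = - \frac{7}{d} + \frac{d}{7}$ ($V{\left(d \right)} = d \frac{1}{7} - \frac{7}{d} = \frac{d}{7} - \frac{7}{d} = - \frac{7}{d} + \frac{d}{7}$)
$\frac{1}{U{\left(V{\left(f{\left(3,-5 - -3 \right)} \right)} \right)} - 78962} = \frac{1}{\left(-7 - 5 \left(- \frac{7}{-5 - -3} + \frac{-5 - -3}{7}\right)\right) - 78962} = \frac{1}{\left(-7 - 5 \left(- \frac{7}{-5 + 3} + \frac{-5 + 3}{7}\right)\right) - 78962} = \frac{1}{\left(-7 - 5 \left(- \frac{7}{-2} + \frac{1}{7} \left(-2\right)\right)\right) - 78962} = \frac{1}{\left(-7 - 5 \left(\left(-7\right) \left(- \frac{1}{2}\right) - \frac{2}{7}\right)\right) - 78962} = \frac{1}{\left(-7 - 5 \left(\frac{7}{2} - \frac{2}{7}\right)\right) - 78962} = \frac{1}{\left(-7 - \frac{225}{14}\right) - 78962} = \frac{1}{- \frac{323}{14} - 78962} = \frac{1}{- \frac{1105791}{14}} = - \frac{14}{1105791}$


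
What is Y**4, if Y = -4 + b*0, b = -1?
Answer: 256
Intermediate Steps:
Y = -4 (Y = -4 - 1*0 = -4 + 0 = -4)
Y**4 = (-4)**4 = 256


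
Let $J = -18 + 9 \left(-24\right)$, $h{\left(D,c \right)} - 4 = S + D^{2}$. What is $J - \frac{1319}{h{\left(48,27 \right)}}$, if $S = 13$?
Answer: $- \frac{544433}{2321} \approx -234.57$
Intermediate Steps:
$h{\left(D,c \right)} = 17 + D^{2}$ ($h{\left(D,c \right)} = 4 + \left(13 + D^{2}\right) = 17 + D^{2}$)
$J = -234$ ($J = -18 - 216 = -234$)
$J - \frac{1319}{h{\left(48,27 \right)}} = -234 - \frac{1319}{17 + 48^{2}} = -234 - \frac{1319}{17 + 2304} = -234 - \frac{1319}{2321} = - \frac{544433}{2321}$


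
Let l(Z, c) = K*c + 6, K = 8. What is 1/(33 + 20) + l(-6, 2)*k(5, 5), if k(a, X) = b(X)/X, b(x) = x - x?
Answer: 1/53 ≈ 0.018868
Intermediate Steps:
l(Z, c) = 6 + 8*c (l(Z, c) = 8*c + 6 = 6 + 8*c)
b(x) = 0
k(a, X) = 0 (k(a, X) = 0/X = 0)
1/(33 + 20) + l(-6, 2)*k(5, 5) = 1/(33 + 20) + (6 + 8*2)*0 = 1/53 + (6 + 16)*0 = 1/53 + 22*0 = 1/53 + 0 = 1/53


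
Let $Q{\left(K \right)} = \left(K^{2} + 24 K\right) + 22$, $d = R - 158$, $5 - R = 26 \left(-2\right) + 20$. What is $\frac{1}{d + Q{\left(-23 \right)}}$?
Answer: $- \frac{1}{122} \approx -0.0081967$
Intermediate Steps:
$R = 37$ ($R = 5 - \left(26 \left(-2\right) + 20\right) = 5 - \left(-52 + 20\right) = 5 - -32 = 5 + 32 = 37$)
$d = -121$ ($d = 37 - 158 = -121$)
$Q{\left(K \right)} = 22 + K^{2} + 24 K$
$\frac{1}{d + Q{\left(-23 \right)}} = \frac{1}{-121 + \left(22 + \left(-23\right)^{2} + 24 \left(-23\right)\right)} = \frac{1}{-121 + \left(22 + 529 - 552\right)} = \frac{1}{-121 - 1} = \frac{1}{-122} = - \frac{1}{122}$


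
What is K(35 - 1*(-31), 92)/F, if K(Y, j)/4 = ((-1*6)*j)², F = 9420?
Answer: 101568/785 ≈ 129.39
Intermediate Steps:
K(Y, j) = 144*j² (K(Y, j) = 4*((-1*6)*j)² = 4*(-6*j)² = 4*(36*j²) = 144*j²)
K(35 - 1*(-31), 92)/F = (144*92²)/9420 = (144*8464)*(1/9420) = 1218816*(1/9420) = 101568/785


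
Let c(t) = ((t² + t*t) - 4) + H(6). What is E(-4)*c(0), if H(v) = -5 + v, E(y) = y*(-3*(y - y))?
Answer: 0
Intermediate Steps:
E(y) = 0 (E(y) = y*(-3*0) = y*0 = 0)
c(t) = -3 + 2*t² (c(t) = ((t² + t*t) - 4) + (-5 + 6) = ((t² + t²) - 4) + 1 = (2*t² - 4) + 1 = (-4 + 2*t²) + 1 = -3 + 2*t²)
E(-4)*c(0) = 0*(-3 + 2*0²) = 0*(-3 + 2*0) = 0*(-3 + 0) = 0*(-3) = 0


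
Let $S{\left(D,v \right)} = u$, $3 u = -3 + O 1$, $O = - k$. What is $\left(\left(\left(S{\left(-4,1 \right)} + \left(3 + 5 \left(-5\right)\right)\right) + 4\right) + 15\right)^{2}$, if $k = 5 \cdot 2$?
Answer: $\frac{484}{9} \approx 53.778$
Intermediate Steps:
$k = 10$
$O = -10$ ($O = \left(-1\right) 10 = -10$)
$u = - \frac{13}{3}$ ($u = \frac{-3 - 10}{3} = \frac{1}{3} \left(-13\right) = - \frac{13}{3} \approx -4.3333$)
$S{\left(D,v \right)} = - \frac{13}{3}$
$\left(\left(\left(S{\left(-4,1 \right)} + \left(3 + 5 \left(-5\right)\right)\right) + 4\right) + 15\right)^{2} = \left(\left(\left(- \frac{13}{3} + \left(3 + 5 \left(-5\right)\right)\right) + 4\right) + 15\right)^{2} = \left(\left(\left(- \frac{13}{3} + \left(3 - 25\right)\right) + 4\right) + 15\right)^{2} = \left(\left(\left(- \frac{13}{3} - 22\right) + 4\right) + 15\right)^{2} = \left(\left(- \frac{79}{3} + 4\right) + 15\right)^{2} = \left(- \frac{67}{3} + 15\right)^{2} = \left(- \frac{22}{3}\right)^{2} = \frac{484}{9}$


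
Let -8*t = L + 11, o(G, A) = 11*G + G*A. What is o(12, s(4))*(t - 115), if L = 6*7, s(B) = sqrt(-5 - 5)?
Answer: -32109/2 - 2919*I*sqrt(10)/2 ≈ -16055.0 - 4615.3*I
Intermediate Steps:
s(B) = I*sqrt(10) (s(B) = sqrt(-10) = I*sqrt(10))
L = 42
o(G, A) = 11*G + A*G
t = -53/8 (t = -(42 + 11)/8 = -1/8*53 = -53/8 ≈ -6.6250)
o(12, s(4))*(t - 115) = (12*(11 + I*sqrt(10)))*(-53/8 - 115) = (132 + 12*I*sqrt(10))*(-973/8) = -32109/2 - 2919*I*sqrt(10)/2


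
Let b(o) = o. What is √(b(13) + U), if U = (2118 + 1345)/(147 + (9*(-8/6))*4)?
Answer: 5*√2090/33 ≈ 6.9267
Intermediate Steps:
U = 3463/99 (U = 3463/(147 + (9*(-8*⅙))*4) = 3463/(147 + (9*(-4/3))*4) = 3463/(147 - 12*4) = 3463/(147 - 48) = 3463/99 ≈ 34.980)
√(b(13) + U) = √(13 + 3463/99) = √(4750/99) = 5*√2090/33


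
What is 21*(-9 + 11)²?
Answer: 84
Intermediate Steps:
21*(-9 + 11)² = 21*2² = 21*4 = 84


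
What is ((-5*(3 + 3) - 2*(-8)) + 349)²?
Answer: 112225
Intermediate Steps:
((-5*(3 + 3) - 2*(-8)) + 349)² = ((-5*6 + 16) + 349)² = ((-30 + 16) + 349)² = (-14 + 349)² = 335² = 112225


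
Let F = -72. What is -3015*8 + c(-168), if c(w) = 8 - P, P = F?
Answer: -24040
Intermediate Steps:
P = -72
c(w) = 80 (c(w) = 8 - 1*(-72) = 8 + 72 = 80)
-3015*8 + c(-168) = -3015*8 + 80 = -24120 + 80 = -24040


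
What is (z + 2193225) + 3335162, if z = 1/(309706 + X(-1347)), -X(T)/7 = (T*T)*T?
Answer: 94581702279204630/17108372167 ≈ 5.5284e+6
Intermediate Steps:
X(T) = -7*T**3 (X(T) = -7*T*T*T = -7*T**2*T = -7*T**3)
z = 1/17108372167 (z = 1/(309706 - 7*(-1347)**3) = 1/(309706 - 7*(-2444008923)) = 1/(309706 + 17108062461) = 1/17108372167 ≈ 5.8451e-11)
(z + 2193225) + 3335162 = (1/17108372167 + 2193225) + 3335162 = 37522509545968576/17108372167 + 3335162 = 94581702279204630/17108372167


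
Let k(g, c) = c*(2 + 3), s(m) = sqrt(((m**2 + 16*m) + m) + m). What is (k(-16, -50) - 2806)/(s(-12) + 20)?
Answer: -7640/59 + 2292*I*sqrt(2)/59 ≈ -129.49 + 54.939*I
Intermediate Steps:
s(m) = sqrt(m**2 + 18*m) (s(m) = sqrt((m**2 + 17*m) + m) = sqrt(m**2 + 18*m))
k(g, c) = 5*c (k(g, c) = c*5 = 5*c)
(k(-16, -50) - 2806)/(s(-12) + 20) = (5*(-50) - 2806)/(sqrt(-12*(18 - 12)) + 20) = (-250 - 2806)/(sqrt(-12*6) + 20) = -3056/(sqrt(-72) + 20) = -3056/(6*I*sqrt(2) + 20) = -3056/(20 + 6*I*sqrt(2))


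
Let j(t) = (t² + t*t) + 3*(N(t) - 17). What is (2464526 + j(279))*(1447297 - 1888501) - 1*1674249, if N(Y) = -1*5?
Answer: -1156018805217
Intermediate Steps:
N(Y) = -5
j(t) = -66 + 2*t² (j(t) = (t² + t*t) + 3*(-5 - 17) = (t² + t²) + 3*(-22) = 2*t² - 66 = -66 + 2*t²)
(2464526 + j(279))*(1447297 - 1888501) - 1*1674249 = (2464526 + (-66 + 2*279²))*(1447297 - 1888501) - 1*1674249 = (2464526 + (-66 + 2*77841))*(-441204) - 1674249 = (2464526 + (-66 + 155682))*(-441204) - 1674249 = (2464526 + 155616)*(-441204) - 1674249 = 2620142*(-441204) - 1674249 = -1156017130968 - 1674249 = -1156018805217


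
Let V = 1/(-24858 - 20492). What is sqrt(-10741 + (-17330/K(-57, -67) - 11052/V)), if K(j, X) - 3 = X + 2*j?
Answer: 2*sqrt(992496460981)/89 ≈ 22387.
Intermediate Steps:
K(j, X) = 3 + X + 2*j (K(j, X) = 3 + (X + 2*j) = 3 + X + 2*j)
V = -1/45350 (V = 1/(-45350) = -1/45350 ≈ -2.2051e-5)
sqrt(-10741 + (-17330/K(-57, -67) - 11052/V)) = sqrt(-10741 + (-17330/(3 - 67 + 2*(-57)) - 11052/(-1/45350))) = sqrt(-10741 + (-17330/(3 - 67 - 114) - 11052*(-45350))) = sqrt(-10741 + (-17330/(-178) + 501208200)) = sqrt(-10741 + (-17330*(-1/178) + 501208200)) = sqrt(-10741 + (8665/89 + 501208200)) = sqrt(-10741 + 44607538465/89) = sqrt(44606582516/89) = 2*sqrt(992496460981)/89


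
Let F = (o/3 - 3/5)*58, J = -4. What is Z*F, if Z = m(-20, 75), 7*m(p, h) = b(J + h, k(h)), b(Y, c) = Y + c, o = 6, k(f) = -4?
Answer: 3886/5 ≈ 777.20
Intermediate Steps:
F = 406/5 (F = (6/3 - 3/5)*58 = (6*(1/3) - 3*1/5)*58 = (2 - 3/5)*58 = (7/5)*58 = 406/5 ≈ 81.200)
m(p, h) = -8/7 + h/7 (m(p, h) = ((-4 + h) - 4)/7 = (-8 + h)/7 = -8/7 + h/7)
Z = 67/7 (Z = -8/7 + (1/7)*75 = -8/7 + 75/7 = 67/7 ≈ 9.5714)
Z*F = (67/7)*(406/5) = 3886/5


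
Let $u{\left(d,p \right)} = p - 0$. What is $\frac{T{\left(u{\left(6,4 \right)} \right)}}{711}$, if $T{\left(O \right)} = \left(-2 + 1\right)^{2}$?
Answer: $\frac{1}{711} \approx 0.0014065$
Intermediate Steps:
$u{\left(d,p \right)} = p$ ($u{\left(d,p \right)} = p + 0 = p$)
$T{\left(O \right)} = 1$ ($T{\left(O \right)} = \left(-1\right)^{2} = 1$)
$\frac{T{\left(u{\left(6,4 \right)} \right)}}{711} = 1 \cdot \frac{1}{711} = \frac{1}{711}$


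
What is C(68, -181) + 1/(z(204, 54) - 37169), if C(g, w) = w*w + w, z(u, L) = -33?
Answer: 1212041159/37202 ≈ 32580.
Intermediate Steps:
C(g, w) = w + w² (C(g, w) = w² + w = w + w²)
C(68, -181) + 1/(z(204, 54) - 37169) = -181*(1 - 181) + 1/(-33 - 37169) = -181*(-180) + 1/(-37202) = 32580 - 1/37202 = 1212041159/37202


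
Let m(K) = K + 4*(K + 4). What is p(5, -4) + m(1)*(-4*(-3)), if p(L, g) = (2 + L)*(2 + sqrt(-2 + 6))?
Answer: 280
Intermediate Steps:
p(L, g) = 8 + 4*L (p(L, g) = (2 + L)*(2 + sqrt(4)) = (2 + L)*(2 + 2) = (2 + L)*4 = 8 + 4*L)
m(K) = 16 + 5*K (m(K) = K + 4*(4 + K) = K + (16 + 4*K) = 16 + 5*K)
p(5, -4) + m(1)*(-4*(-3)) = (8 + 4*5) + (16 + 5*1)*(-4*(-3)) = (8 + 20) + (16 + 5)*12 = 28 + 21*12 = 28 + 252 = 280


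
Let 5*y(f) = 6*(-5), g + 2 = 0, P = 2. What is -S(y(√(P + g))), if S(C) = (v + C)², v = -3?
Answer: -81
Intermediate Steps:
g = -2 (g = -2 + 0 = -2)
y(f) = -6 (y(f) = (6*(-5))/5 = (⅕)*(-30) = -6)
S(C) = (-3 + C)²
-S(y(√(P + g))) = -(-3 - 6)² = -1*(-9)² = -1*81 = -81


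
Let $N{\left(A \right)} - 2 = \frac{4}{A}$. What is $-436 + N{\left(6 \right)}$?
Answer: $- \frac{1300}{3} \approx -433.33$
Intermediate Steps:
$N{\left(A \right)} = 2 + \frac{4}{A}$
$-436 + N{\left(6 \right)} = -436 + \left(2 + \frac{4}{6}\right) = -436 + \left(2 + 4 \cdot \frac{1}{6}\right) = -436 + \left(2 + \frac{2}{3}\right) = -436 + \frac{8}{3} = - \frac{1300}{3}$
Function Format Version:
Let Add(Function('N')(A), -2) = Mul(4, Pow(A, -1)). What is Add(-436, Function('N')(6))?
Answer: Rational(-1300, 3) ≈ -433.33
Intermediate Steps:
Function('N')(A) = Add(2, Mul(4, Pow(A, -1)))
Add(-436, Function('N')(6)) = Add(-436, Add(2, Mul(4, Pow(6, -1)))) = Add(-436, Add(2, Mul(4, Rational(1, 6)))) = Add(-436, Add(2, Rational(2, 3))) = Add(-436, Rational(8, 3)) = Rational(-1300, 3)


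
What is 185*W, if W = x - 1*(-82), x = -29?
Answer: 9805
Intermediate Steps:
W = 53 (W = -29 - 1*(-82) = -29 + 82 = 53)
185*W = 185*53 = 9805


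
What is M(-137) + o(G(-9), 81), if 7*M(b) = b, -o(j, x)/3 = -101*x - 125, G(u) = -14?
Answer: 174289/7 ≈ 24898.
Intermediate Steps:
o(j, x) = 375 + 303*x (o(j, x) = -3*(-101*x - 125) = -3*(-125 - 101*x) = 375 + 303*x)
M(b) = b/7
M(-137) + o(G(-9), 81) = (⅐)*(-137) + (375 + 303*81) = -137/7 + (375 + 24543) = -137/7 + 24918 = 174289/7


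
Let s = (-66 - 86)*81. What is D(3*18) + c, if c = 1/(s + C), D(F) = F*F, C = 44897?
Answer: 95017861/32585 ≈ 2916.0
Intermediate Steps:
D(F) = F**2
s = -12312 (s = -152*81 = -12312)
c = 1/32585 (c = 1/(-12312 + 44897) = 1/32585 ≈ 3.0689e-5)
D(3*18) + c = (3*18)**2 + 1/32585 = 54**2 + 1/32585 = 2916 + 1/32585 = 95017861/32585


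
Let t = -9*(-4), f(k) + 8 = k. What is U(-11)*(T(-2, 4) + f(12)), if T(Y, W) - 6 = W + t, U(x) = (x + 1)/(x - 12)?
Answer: 500/23 ≈ 21.739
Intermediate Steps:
f(k) = -8 + k
t = 36 (t = -3*(-12) = 36)
U(x) = (1 + x)/(-12 + x)
T(Y, W) = 42 + W (T(Y, W) = 6 + (W + 36) = 6 + (36 + W) = 42 + W)
U(-11)*(T(-2, 4) + f(12)) = ((1 - 11)/(-12 - 11))*((42 + 4) + (-8 + 12)) = (-10/(-23))*(46 + 4) = -1/23*(-10)*50 = (10/23)*50 = 500/23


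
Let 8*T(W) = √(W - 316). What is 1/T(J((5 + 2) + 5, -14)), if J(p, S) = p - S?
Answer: -4*I*√290/145 ≈ -0.46978*I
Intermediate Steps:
T(W) = √(-316 + W)/8 (T(W) = √(W - 316)/8 = √(-316 + W)/8)
1/T(J((5 + 2) + 5, -14)) = 1/(√(-316 + (((5 + 2) + 5) - 1*(-14)))/8) = 1/(√(-316 + ((7 + 5) + 14))/8) = 1/(√(-316 + (12 + 14))/8) = 1/(√(-316 + 26)/8) = 1/(√(-290)/8) = 1/((I*√290)/8) = 1/(I*√290/8) = -4*I*√290/145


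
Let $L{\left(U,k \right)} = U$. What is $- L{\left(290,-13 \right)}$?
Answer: $-290$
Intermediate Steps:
$- L{\left(290,-13 \right)} = \left(-1\right) 290 = -290$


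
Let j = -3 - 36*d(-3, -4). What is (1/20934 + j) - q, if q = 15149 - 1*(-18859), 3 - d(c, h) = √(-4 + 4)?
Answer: -714247145/20934 ≈ -34119.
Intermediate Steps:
d(c, h) = 3 (d(c, h) = 3 - √(-4 + 4) = 3 - √0 = 3 - 1*0 = 3 + 0 = 3)
q = 34008 (q = 15149 + 18859 = 34008)
j = -111 (j = -3 - 36*3 = -3 - 108 = -111)
(1/20934 + j) - q = (1/20934 - 111) - 1*34008 = (1/20934 - 111) - 34008 = -2323673/20934 - 34008 = -714247145/20934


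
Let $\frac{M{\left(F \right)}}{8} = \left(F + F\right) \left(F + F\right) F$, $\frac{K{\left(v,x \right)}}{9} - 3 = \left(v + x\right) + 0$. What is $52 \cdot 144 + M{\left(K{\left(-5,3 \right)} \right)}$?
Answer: $30816$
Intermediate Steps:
$K{\left(v,x \right)} = 27 + 9 v + 9 x$ ($K{\left(v,x \right)} = 27 + 9 \left(\left(v + x\right) + 0\right) = 27 + 9 \left(v + x\right) = 27 + \left(9 v + 9 x\right) = 27 + 9 v + 9 x$)
$M{\left(F \right)} = 32 F^{3}$ ($M{\left(F \right)} = 8 \left(F + F\right) \left(F + F\right) F = 8 \cdot 2 F 2 F F = 8 \cdot 4 F^{2} F = 8 \cdot 4 F^{3} = 32 F^{3}$)
$52 \cdot 144 + M{\left(K{\left(-5,3 \right)} \right)} = 52 \cdot 144 + 32 \left(27 + 9 \left(-5\right) + 9 \cdot 3\right)^{3} = 7488 + 32 \left(27 - 45 + 27\right)^{3} = 7488 + 32 \cdot 9^{3} = 7488 + 32 \cdot 729 = 7488 + 23328 = 30816$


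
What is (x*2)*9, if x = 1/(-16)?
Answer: -9/8 ≈ -1.1250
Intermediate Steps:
x = -1/16 ≈ -0.062500
(x*2)*9 = -1/16*2*9 = -1/8*9 = -9/8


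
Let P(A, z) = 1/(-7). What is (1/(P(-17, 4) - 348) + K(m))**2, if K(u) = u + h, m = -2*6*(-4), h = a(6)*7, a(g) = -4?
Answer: 2374905289/5938969 ≈ 399.89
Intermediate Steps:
h = -28 (h = -4*7 = -28)
P(A, z) = -1/7
m = 48 (m = -12*(-4) = 48)
K(u) = -28 + u (K(u) = u - 28 = -28 + u)
(1/(P(-17, 4) - 348) + K(m))**2 = (1/(-1/7 - 348) + (-28 + 48))**2 = (1/(-2437/7) + 20)**2 = (-7/2437 + 20)**2 = (48733/2437)**2 = 2374905289/5938969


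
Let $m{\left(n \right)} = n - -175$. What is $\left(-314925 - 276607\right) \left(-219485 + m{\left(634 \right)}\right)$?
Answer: $129353851632$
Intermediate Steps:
$m{\left(n \right)} = 175 + n$ ($m{\left(n \right)} = n + 175 = 175 + n$)
$\left(-314925 - 276607\right) \left(-219485 + m{\left(634 \right)}\right) = \left(-314925 - 276607\right) \left(-219485 + \left(175 + 634\right)\right) = - 591532 \left(-219485 + 809\right) = \left(-591532\right) \left(-218676\right) = 129353851632$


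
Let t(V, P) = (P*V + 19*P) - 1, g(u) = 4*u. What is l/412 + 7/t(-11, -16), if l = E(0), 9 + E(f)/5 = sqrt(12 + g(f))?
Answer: -8689/53148 + 5*sqrt(3)/206 ≈ -0.12145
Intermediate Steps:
t(V, P) = -1 + 19*P + P*V (t(V, P) = (19*P + P*V) - 1 = -1 + 19*P + P*V)
E(f) = -45 + 5*sqrt(12 + 4*f)
l = -45 + 10*sqrt(3) (l = -45 + 10*sqrt(3 + 0) = -45 + 10*sqrt(3) ≈ -27.680)
l/412 + 7/t(-11, -16) = (-45 + 10*sqrt(3))/412 + 7/(-1 + 19*(-16) - 16*(-11)) = (-45 + 10*sqrt(3))*(1/412) + 7/(-1 - 304 + 176) = (-45/412 + 5*sqrt(3)/206) + 7/(-129) = (-45/412 + 5*sqrt(3)/206) + 7*(-1/129) = (-45/412 + 5*sqrt(3)/206) - 7/129 = -8689/53148 + 5*sqrt(3)/206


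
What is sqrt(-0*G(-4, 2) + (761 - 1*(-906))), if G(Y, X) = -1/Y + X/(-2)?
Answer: sqrt(1667) ≈ 40.829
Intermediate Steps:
G(Y, X) = -1/Y - X/2 (G(Y, X) = -1/Y + X*(-1/2) = -1/Y - X/2)
sqrt(-0*G(-4, 2) + (761 - 1*(-906))) = sqrt(-0*(-1/(-4) - 1/2*2) + (761 - 1*(-906))) = sqrt(-0*(-1*(-1/4) - 1) + (761 + 906)) = sqrt(-0*(1/4 - 1) + 1667) = sqrt(-0*(-3)/4 + 1667) = sqrt(-18*0 + 1667) = sqrt(0 + 1667) = sqrt(1667)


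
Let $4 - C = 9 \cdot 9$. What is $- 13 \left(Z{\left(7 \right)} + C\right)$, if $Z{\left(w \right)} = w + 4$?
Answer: $858$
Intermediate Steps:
$Z{\left(w \right)} = 4 + w$
$C = -77$ ($C = 4 - 9 \cdot 9 = 4 - 81 = -77$)
$- 13 \left(Z{\left(7 \right)} + C\right) = - 13 \left(\left(4 + 7\right) - 77\right) = - 13 \left(11 - 77\right) = \left(-13\right) \left(-66\right) = 858$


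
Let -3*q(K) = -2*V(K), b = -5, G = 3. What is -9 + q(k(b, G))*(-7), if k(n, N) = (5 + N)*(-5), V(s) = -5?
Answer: 43/3 ≈ 14.333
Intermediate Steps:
k(n, N) = -25 - 5*N
q(K) = -10/3 (q(K) = -(-2)*(-5)/3 = -⅓*10 = -10/3)
-9 + q(k(b, G))*(-7) = -9 - 10/3*(-7) = -9 + 70/3 = 43/3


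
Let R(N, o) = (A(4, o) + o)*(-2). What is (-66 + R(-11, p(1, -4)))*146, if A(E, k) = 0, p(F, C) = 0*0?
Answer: -9636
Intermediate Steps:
p(F, C) = 0
R(N, o) = -2*o (R(N, o) = (0 + o)*(-2) = o*(-2) = -2*o)
(-66 + R(-11, p(1, -4)))*146 = (-66 - 2*0)*146 = (-66 + 0)*146 = -66*146 = -9636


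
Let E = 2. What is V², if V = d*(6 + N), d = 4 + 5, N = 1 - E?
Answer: 2025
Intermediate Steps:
N = -1 (N = 1 - 1*2 = 1 - 2 = -1)
d = 9
V = 45 (V = 9*(6 - 1) = 9*5 = 45)
V² = 45² = 2025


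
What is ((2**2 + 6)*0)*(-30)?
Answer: 0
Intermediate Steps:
((2**2 + 6)*0)*(-30) = ((4 + 6)*0)*(-30) = (10*0)*(-30) = 0*(-30) = 0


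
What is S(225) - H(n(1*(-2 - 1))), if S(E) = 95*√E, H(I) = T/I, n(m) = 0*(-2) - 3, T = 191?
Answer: 4466/3 ≈ 1488.7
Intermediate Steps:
n(m) = -3 (n(m) = 0 - 3 = -3)
H(I) = 191/I
S(225) - H(n(1*(-2 - 1))) = 95*√225 - 191/(-3) = 95*15 - 191*(-1)/3 = 1425 - 1*(-191/3) = 1425 + 191/3 = 4466/3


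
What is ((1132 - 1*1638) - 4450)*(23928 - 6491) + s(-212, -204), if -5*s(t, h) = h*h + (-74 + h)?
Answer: -432130198/5 ≈ -8.6426e+7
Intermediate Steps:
s(t, h) = 74/5 - h/5 - h²/5 (s(t, h) = -(h*h + (-74 + h))/5 = -(h² + (-74 + h))/5 = -(-74 + h + h²)/5 = 74/5 - h/5 - h²/5)
((1132 - 1*1638) - 4450)*(23928 - 6491) + s(-212, -204) = ((1132 - 1*1638) - 4450)*(23928 - 6491) + (74/5 - ⅕*(-204) - ⅕*(-204)²) = ((1132 - 1638) - 4450)*17437 + (74/5 + 204/5 - ⅕*41616) = (-506 - 4450)*17437 + (74/5 + 204/5 - 41616/5) = -4956*17437 - 41338/5 = -86417772 - 41338/5 = -432130198/5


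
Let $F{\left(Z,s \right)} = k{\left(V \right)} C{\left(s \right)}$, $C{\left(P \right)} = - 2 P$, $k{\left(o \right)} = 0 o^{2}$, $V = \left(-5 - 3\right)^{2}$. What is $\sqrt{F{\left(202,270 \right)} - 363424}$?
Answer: $4 i \sqrt{22714} \approx 602.85 i$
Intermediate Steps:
$V = 64$ ($V = \left(-8\right)^{2} = 64$)
$k{\left(o \right)} = 0$
$F{\left(Z,s \right)} = 0$ ($F{\left(Z,s \right)} = 0 \left(- 2 s\right) = 0$)
$\sqrt{F{\left(202,270 \right)} - 363424} = \sqrt{0 - 363424} = \sqrt{-363424} = 4 i \sqrt{22714}$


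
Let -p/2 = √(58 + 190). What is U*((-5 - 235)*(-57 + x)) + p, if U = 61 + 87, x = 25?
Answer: 1136640 - 4*√62 ≈ 1.1366e+6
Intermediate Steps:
p = -4*√62 (p = -2*√(58 + 190) = -4*√62 ≈ -31.496)
U = 148
U*((-5 - 235)*(-57 + x)) + p = 148*((-5 - 235)*(-57 + 25)) - 4*√62 = 148*(-240*(-32)) - 4*√62 = 148*7680 - 4*√62 = 1136640 - 4*√62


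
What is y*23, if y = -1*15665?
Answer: -360295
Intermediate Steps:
y = -15665
y*23 = -15665*23 = -360295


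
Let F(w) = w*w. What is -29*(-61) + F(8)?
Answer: 1833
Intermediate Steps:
F(w) = w²
-29*(-61) + F(8) = -29*(-61) + 8² = 1769 + 64 = 1833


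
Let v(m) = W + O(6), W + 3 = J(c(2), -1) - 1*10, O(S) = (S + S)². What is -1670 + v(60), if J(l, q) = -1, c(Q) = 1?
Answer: -1540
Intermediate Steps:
O(S) = 4*S² (O(S) = (2*S)² = 4*S²)
W = -14 (W = -3 + (-1 - 1*10) = -3 + (-1 - 10) = -3 - 11 = -14)
v(m) = 130 (v(m) = -14 + 4*6² = -14 + 4*36 = -14 + 144 = 130)
-1670 + v(60) = -1670 + 130 = -1540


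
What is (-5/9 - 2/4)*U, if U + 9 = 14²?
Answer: -3553/18 ≈ -197.39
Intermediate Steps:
U = 187 (U = -9 + 14² = -9 + 196 = 187)
(-5/9 - 2/4)*U = (-5/9 - 2/4)*187 = (-5*⅑ - 2*¼)*187 = (-5/9 - ½)*187 = -19/18*187 = -3553/18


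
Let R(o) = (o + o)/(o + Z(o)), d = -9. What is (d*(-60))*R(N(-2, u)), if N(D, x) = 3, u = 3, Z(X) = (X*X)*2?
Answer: 1080/7 ≈ 154.29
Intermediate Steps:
Z(X) = 2*X² (Z(X) = X²*2 = 2*X²)
R(o) = 2*o/(o + 2*o²) (R(o) = (o + o)/(o + 2*o²) = (2*o)/(o + 2*o²) = 2*o/(o + 2*o²))
(d*(-60))*R(N(-2, u)) = (-9*(-60))*(2/(1 + 2*3)) = 540*(2/(1 + 6)) = 540*(2/7) = 1080/7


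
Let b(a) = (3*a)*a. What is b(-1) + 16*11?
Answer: 179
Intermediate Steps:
b(a) = 3*a²
b(-1) + 16*11 = 3*(-1)² + 16*11 = 3*1 + 176 = 3 + 176 = 179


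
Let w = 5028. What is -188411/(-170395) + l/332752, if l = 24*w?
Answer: 5203502657/3543704815 ≈ 1.4684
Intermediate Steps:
l = 120672 (l = 24*5028 = 120672)
-188411/(-170395) + l/332752 = -188411/(-170395) + 120672/332752 = -188411*(-1/170395) + 120672*(1/332752) = 188411/170395 + 7542/20797 = 5203502657/3543704815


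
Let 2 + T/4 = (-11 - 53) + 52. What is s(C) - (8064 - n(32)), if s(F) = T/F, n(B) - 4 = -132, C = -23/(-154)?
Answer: -197040/23 ≈ -8567.0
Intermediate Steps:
C = 23/154 (C = -23*(-1/154) = 23/154 ≈ 0.14935)
n(B) = -128 (n(B) = 4 - 132 = -128)
T = -56 (T = -8 + 4*((-11 - 53) + 52) = -8 + 4*(-64 + 52) = -8 + 4*(-12) = -8 - 48 = -56)
s(F) = -56/F
s(C) - (8064 - n(32)) = -56/23/154 - (8064 - 1*(-128)) = -56*154/23 - (8064 + 128) = -8624/23 - 1*8192 = -8624/23 - 8192 = -197040/23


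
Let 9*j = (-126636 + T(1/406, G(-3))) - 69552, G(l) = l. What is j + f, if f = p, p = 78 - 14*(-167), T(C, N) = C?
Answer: -70824263/3654 ≈ -19383.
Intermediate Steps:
p = 2416 (p = 78 + 2338 = 2416)
j = -79652327/3654 (j = ((-126636 + 1/406) - 69552)/9 = (-51414215/406 - 69552)/9 = (⅑)*(-79652327/406) = -79652327/3654 ≈ -21799.)
f = 2416
j + f = -79652327/3654 + 2416 = -70824263/3654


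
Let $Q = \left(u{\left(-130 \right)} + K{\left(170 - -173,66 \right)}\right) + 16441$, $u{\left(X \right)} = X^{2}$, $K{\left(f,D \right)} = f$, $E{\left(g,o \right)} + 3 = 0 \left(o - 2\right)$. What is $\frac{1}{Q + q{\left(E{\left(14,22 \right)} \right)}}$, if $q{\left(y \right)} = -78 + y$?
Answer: $\frac{1}{33603} \approx 2.9759 \cdot 10^{-5}$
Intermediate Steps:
$E{\left(g,o \right)} = -3$ ($E{\left(g,o \right)} = -3 + 0 \left(o - 2\right) = -3 + 0 \left(-2 + o\right) = -3 + 0 = -3$)
$Q = 33684$ ($Q = \left(\left(-130\right)^{2} + \left(170 - -173\right)\right) + 16441 = \left(16900 + \left(170 + 173\right)\right) + 16441 = \left(16900 + 343\right) + 16441 = 17243 + 16441 = 33684$)
$\frac{1}{Q + q{\left(E{\left(14,22 \right)} \right)}} = \frac{1}{33684 - 81} = \frac{1}{33603}$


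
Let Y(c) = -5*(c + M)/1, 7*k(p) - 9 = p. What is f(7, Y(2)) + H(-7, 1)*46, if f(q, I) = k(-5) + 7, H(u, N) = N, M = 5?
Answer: 375/7 ≈ 53.571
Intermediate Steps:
k(p) = 9/7 + p/7
Y(c) = -25 - 5*c (Y(c) = -5*(c + 5)/1 = -5*(5 + c)*1 = (-25 - 5*c)*1 = -25 - 5*c)
f(q, I) = 53/7 (f(q, I) = (9/7 + (⅐)*(-5)) + 7 = (9/7 - 5/7) + 7 = 4/7 + 7 = 53/7)
f(7, Y(2)) + H(-7, 1)*46 = 53/7 + 1*46 = 53/7 + 46 = 375/7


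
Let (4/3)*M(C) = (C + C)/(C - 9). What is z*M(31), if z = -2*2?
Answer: -93/11 ≈ -8.4545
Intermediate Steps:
M(C) = 3*C/(2*(-9 + C)) (M(C) = 3*((C + C)/(C - 9))/4 = 3*((2*C)/(-9 + C))/4 = 3*(2*C/(-9 + C))/4 = 3*C/(2*(-9 + C)))
z = -4
z*M(31) = -6*31/(-9 + 31) = -6*31/22 = -4*93/44 = -93/11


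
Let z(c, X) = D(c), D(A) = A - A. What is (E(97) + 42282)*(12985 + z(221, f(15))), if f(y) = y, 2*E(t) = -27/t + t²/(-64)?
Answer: 6804904959335/12416 ≈ 5.4808e+8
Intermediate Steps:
E(t) = -27/(2*t) - t²/128 (E(t) = (-27/t + t²/(-64))/2 = (-27/t + t²*(-1/64))/2 = (-27/t - t²/64)/2 = -27/(2*t) - t²/128)
D(A) = 0
z(c, X) = 0
(E(97) + 42282)*(12985 + z(221, f(15))) = ((1/128)*(-1728 - 1*97³)/97 + 42282)*(12985 + 0) = ((1/128)*(1/97)*(-1728 - 1*912673) + 42282)*12985 = ((1/128)*(1/97)*(-1728 - 912673) + 42282)*12985 = ((1/128)*(1/97)*(-914401) + 42282)*12985 = (-914401/12416 + 42282)*12985 = (524058911/12416)*12985 = 6804904959335/12416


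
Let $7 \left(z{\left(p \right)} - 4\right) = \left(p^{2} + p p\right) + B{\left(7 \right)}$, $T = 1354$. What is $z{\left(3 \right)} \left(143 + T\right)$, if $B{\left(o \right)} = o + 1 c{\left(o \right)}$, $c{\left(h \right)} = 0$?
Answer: $\frac{79341}{7} \approx 11334.0$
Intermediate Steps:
$B{\left(o \right)} = o$ ($B{\left(o \right)} = o + 1 \cdot 0 = o + 0 = o$)
$z{\left(p \right)} = 5 + \frac{2 p^{2}}{7}$ ($z{\left(p \right)} = 4 + \frac{\left(p^{2} + p p\right) + 7}{7} = 4 + \frac{\left(p^{2} + p^{2}\right) + 7}{7} = 4 + \frac{2 p^{2} + 7}{7} = 4 + \frac{7 + 2 p^{2}}{7} = 4 + \left(1 + \frac{2 p^{2}}{7}\right) = 5 + \frac{2 p^{2}}{7}$)
$z{\left(3 \right)} \left(143 + T\right) = \left(5 + \frac{2 \cdot 3^{2}}{7}\right) \left(143 + 1354\right) = \left(5 + \frac{2}{7} \cdot 9\right) 1497 = \left(5 + \frac{18}{7}\right) 1497 = \frac{53}{7} \cdot 1497 = \frac{79341}{7}$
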